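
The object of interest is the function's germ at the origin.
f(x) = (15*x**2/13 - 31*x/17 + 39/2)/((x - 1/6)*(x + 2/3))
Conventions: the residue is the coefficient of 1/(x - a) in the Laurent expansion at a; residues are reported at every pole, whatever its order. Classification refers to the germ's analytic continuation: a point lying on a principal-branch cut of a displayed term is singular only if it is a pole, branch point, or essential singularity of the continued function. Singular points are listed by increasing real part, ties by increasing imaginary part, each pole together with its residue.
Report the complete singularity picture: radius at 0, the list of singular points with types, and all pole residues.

Denominator factor (x - 1/6): pole of order 1 at 1/6, modulus 1/6.
Denominator factor (x + 2/3): pole of order 1 at -2/3, modulus 2/3.
The radius of convergence is the smallest modulus among the singular points: 1/6.
At the order-1 pole -2/3 set g(x) = (x - (-2/3))*f(x) = (15*x**2/13 - 31*x/17 + 39/2)/(x - 1/6).
Simple pole: residue = g(a) at a = -2/3, which is -28149/1105.
At the order-1 pole 1/6 set g(x) = (x - (1/6))*f(x) = (15*x**2/13 - 31*x/17 + 39/2)/(x + 2/3).
Simple pole: residue = g(a) at a = 1/6, which is 50993/2210.
List the singular points by increasing real part (a conjugate pair: the negative imaginary part first).

Radius of convergence at 0: 1/6.
At -2/3: a pole of order 1; residue -28149/1105.
At 1/6: a pole of order 1; residue 50993/2210.


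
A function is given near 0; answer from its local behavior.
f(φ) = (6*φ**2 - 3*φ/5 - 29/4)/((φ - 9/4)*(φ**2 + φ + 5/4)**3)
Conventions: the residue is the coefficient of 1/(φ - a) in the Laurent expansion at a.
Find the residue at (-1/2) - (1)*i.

The factor φ**2 + φ + 5/4 splits as (φ - a)(φ - a') with a = (-1/2) - (1)*i, a' = (-1/2) + (1)*i. At the order-3 pole a set g(φ) = (φ - a)^3*f(φ) = [(6*φ**2 - 3*φ/5 - 29/4)/(φ - 9/4)] / (φ - a')^3.
Order-3 pole: residue = g''(a)/2; g''((-1/2) - (1)*i) = (-445952/12856765) + (60293189/102854120)*i, so the residue is (-222976/12856765) + (60293189/205708240)*i.

The residue is (-222976/12856765) + (60293189/205708240)*i.


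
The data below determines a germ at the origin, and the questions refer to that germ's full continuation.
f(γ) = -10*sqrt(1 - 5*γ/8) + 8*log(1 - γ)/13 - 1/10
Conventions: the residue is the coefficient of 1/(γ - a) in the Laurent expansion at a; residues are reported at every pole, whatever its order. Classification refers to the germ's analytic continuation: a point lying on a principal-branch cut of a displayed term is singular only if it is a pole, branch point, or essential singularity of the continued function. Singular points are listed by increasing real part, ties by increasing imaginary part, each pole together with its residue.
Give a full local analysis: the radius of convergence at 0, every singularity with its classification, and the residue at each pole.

Branch term (8/13)*log(1 - γ/(1)): its argument vanishes at γ = 1, a logarithmic branch point, modulus 1.
Branch term (-10)*sqrt(1 - γ/(8/5)): its argument vanishes at γ = 8/5, a square-root branch point, modulus 8/5.
The radius of convergence is the smallest modulus among the singular points: 1.
List the singular points by increasing real part (a conjugate pair: the negative imaginary part first).

Radius of convergence at 0: 1.
At 1: a logarithmic branch point.
At 8/5: an algebraic (square-root) branch point.


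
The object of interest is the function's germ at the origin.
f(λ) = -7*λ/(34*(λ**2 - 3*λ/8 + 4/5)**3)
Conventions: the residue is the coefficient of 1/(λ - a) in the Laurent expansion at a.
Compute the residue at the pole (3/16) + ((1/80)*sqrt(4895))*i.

The factor λ**2 - 3*λ/8 + 4/5 splits as (λ - a)(λ - a') with a = (3/16) + ((1/80)*sqrt(4895))*i, a' = (3/16) - ((1/80)*sqrt(4895))*i. At the order-3 pole a set g(λ) = (λ - a)^3*f(λ) = [-7*λ/34] / (λ - a')^3.
Order-3 pole: residue = g''(a)/2; g''((3/16) + ((1/80)*sqrt(4895))*i) = ((6451200/15951333563)*sqrt(4895))*i, so the residue is ((3225600/15951333563)*sqrt(4895))*i.

The residue is ((3225600/15951333563)*sqrt(4895))*i.


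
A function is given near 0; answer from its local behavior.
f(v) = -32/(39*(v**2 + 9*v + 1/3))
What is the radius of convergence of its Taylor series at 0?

Denominator factor (v**2 + 9*v + 1/3): discriminant 239/3, real irrational roots -9/2 + (1/6)*sqrt(717) and -9/2 - (1/6)*sqrt(717); poles of order 1, moduli 9/2 - (1/6)*sqrt(717) and 9/2 + (1/6)*sqrt(717).
The radius of convergence is the smallest modulus among the singular points: 9/2 - (1/6)*sqrt(717).

The radius of convergence is 9/2 - (1/6)*sqrt(717).


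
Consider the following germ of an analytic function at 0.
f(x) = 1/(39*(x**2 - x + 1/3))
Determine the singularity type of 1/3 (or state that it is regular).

Denominator factors: x**2 - x + 1/3 = 1/9 at x = 1/3 — none vanishes.
So the germ continues analytically to 1/3.

The point is a regular point.


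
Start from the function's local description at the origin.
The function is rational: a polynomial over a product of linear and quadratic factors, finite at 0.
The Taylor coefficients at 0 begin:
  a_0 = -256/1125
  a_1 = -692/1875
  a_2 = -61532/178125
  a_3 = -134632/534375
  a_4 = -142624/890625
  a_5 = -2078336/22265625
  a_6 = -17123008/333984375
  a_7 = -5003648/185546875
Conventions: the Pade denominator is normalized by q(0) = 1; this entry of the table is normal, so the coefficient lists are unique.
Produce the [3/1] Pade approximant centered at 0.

The Pade approximant has numerator coefficients [-256/1125, -283268/1262175, -332314396/2997665625, -1455677176/44964984375]; denominator coefficients [1, -53484/84145].

Taylor coefficients needed (read off): a_0 = -256/1125, a_1 = -692/1875, a_2 = -61532/178125, a_3 = -134632/534375, a_4 = -142624/890625.
Write the denominator as Q(r) = 1 + q1*r. Requiring Q*f - P = O(r^5) with deg P <= 3 kills the coefficients of r^4..r^4 in Q*f:
  r^4: a_4 + q1*a_3 = 0, i.e. -142624/890625 + (-134632/534375)*q1 = 0.
Solving this linear system: q1 = -53484/84145.
The numerator is Q*f truncated at degree 3: P0 = a_0 = -256/1125; P1 = a_1 + q1*a_0 = -283268/1262175; P2 = a_2 + q1*a_1 = -332314396/2997665625; P3 = a_3 + q1*a_2 = -1455677176/44964984375.


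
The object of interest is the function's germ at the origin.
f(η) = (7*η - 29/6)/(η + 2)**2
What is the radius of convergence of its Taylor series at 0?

Denominator factor (η + 2)^2: pole of order 2 at -2, modulus 2.
The radius of convergence is the smallest modulus among the singular points: 2.

The radius of convergence is 2.


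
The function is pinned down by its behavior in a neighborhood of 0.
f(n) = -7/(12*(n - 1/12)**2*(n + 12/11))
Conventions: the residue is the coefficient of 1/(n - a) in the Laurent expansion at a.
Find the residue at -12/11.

At the order-1 pole -12/11 set g(n) = (n - (-12/11))*f(n) = -7/(12*(n - 1/12)**2).
Simple pole: residue = g(a) at a = -12/11, which is -10164/24025.

The residue is -10164/24025.


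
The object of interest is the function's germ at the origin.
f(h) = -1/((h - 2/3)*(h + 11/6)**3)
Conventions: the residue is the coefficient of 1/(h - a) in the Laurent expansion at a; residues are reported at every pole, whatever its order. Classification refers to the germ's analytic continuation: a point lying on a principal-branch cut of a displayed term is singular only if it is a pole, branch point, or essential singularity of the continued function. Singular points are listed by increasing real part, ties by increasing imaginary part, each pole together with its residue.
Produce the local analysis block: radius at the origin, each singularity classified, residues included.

Radius of convergence at 0: 2/3.
At -11/6: a pole of order 3; residue 8/125.
At 2/3: a pole of order 1; residue -8/125.

Denominator factor (h + 11/6)^3: pole of order 3 at -11/6, modulus 11/6.
Denominator factor (h - 2/3): pole of order 1 at 2/3, modulus 2/3.
The radius of convergence is the smallest modulus among the singular points: 2/3.
At the order-3 pole -11/6 set g(h) = (h - (-11/6))^3*f(h) = -1/(h - 2/3).
Order-3 pole: residue = g''(a)/2; g''(-11/6) = 16/125, so the residue is 8/125.
At the order-1 pole 2/3 set g(h) = (h - (2/3))*f(h) = -1/(h + 11/6)**3.
Simple pole: residue = g(a) at a = 2/3, which is -8/125.
List the singular points by increasing real part (a conjugate pair: the negative imaginary part first).


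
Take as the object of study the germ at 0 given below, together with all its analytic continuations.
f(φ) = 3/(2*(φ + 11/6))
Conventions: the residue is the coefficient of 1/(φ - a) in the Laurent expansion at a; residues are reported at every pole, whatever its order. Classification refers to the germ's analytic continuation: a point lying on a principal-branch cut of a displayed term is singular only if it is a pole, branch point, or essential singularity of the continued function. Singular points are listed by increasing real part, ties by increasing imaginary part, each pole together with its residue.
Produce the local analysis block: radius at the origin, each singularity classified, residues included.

Denominator factor (φ + 11/6): pole of order 1 at -11/6, modulus 11/6.
The radius of convergence is the smallest modulus among the singular points: 11/6.
At the order-1 pole -11/6 set g(φ) = (φ - (-11/6))*f(φ) = 3/2.
Simple pole: residue = g(a) at a = -11/6, which is 3/2.

Radius of convergence at 0: 11/6.
At -11/6: a pole of order 1; residue 3/2.


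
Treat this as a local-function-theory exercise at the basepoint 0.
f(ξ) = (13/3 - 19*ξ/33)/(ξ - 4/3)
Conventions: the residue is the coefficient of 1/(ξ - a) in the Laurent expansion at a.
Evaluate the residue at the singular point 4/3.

The residue is 353/99.

At the order-1 pole 4/3 set g(ξ) = (ξ - (4/3))*f(ξ) = 13/3 - 19*ξ/33.
Simple pole: residue = g(a) at a = 4/3, which is 353/99.


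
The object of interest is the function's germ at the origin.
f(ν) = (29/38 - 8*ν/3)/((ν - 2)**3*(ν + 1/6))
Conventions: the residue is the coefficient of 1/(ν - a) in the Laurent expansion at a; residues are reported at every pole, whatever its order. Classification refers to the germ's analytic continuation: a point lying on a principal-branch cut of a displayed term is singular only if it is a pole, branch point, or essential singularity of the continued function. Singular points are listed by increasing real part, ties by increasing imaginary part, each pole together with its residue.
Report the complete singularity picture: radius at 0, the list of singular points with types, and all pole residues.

Radius of convergence at 0: 1/6.
At -1/6: a pole of order 1; residue -4956/41743.
At 2: a pole of order 3; residue 4956/41743.

Denominator factor (ν + 1/6): pole of order 1 at -1/6, modulus 1/6.
Denominator factor (ν - 2)^3: pole of order 3 at 2, modulus 2.
The radius of convergence is the smallest modulus among the singular points: 1/6.
At the order-1 pole -1/6 set g(ν) = (ν - (-1/6))*f(ν) = (29/38 - 8*ν/3)/(ν - 2)**3.
Simple pole: residue = g(a) at a = -1/6, which is -4956/41743.
At the order-3 pole 2 set g(ν) = (ν - (2))^3*f(ν) = (29/38 - 8*ν/3)/(ν + 1/6).
Order-3 pole: residue = g''(a)/2; g''(2) = 9912/41743, so the residue is 4956/41743.
List the singular points by increasing real part (a conjugate pair: the negative imaginary part first).


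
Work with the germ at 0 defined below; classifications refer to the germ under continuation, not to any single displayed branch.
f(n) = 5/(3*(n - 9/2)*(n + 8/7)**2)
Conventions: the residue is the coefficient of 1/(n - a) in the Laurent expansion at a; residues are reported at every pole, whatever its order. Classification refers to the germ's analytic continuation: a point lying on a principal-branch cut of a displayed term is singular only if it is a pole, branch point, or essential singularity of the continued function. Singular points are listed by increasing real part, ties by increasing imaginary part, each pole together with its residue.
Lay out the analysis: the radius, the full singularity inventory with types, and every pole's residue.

Denominator factor (n - 9/2): pole of order 1 at 9/2, modulus 9/2.
Denominator factor (n + 8/7)^2: pole of order 2 at -8/7, modulus 8/7.
The radius of convergence is the smallest modulus among the singular points: 8/7.
At the order-2 pole -8/7 set g(n) = (n - (-8/7))^2*f(n) = 5/(3*(n - 9/2)).
Order-2 pole: residue = g'(a); g'(-8/7) = -980/18723, so the residue is -980/18723.
At the order-1 pole 9/2 set g(n) = (n - (9/2))*f(n) = 5/(3*(n + 8/7)**2).
Simple pole: residue = g(a) at a = 9/2, which is 980/18723.
List the singular points by increasing real part (a conjugate pair: the negative imaginary part first).

Radius of convergence at 0: 8/7.
At -8/7: a pole of order 2; residue -980/18723.
At 9/2: a pole of order 1; residue 980/18723.


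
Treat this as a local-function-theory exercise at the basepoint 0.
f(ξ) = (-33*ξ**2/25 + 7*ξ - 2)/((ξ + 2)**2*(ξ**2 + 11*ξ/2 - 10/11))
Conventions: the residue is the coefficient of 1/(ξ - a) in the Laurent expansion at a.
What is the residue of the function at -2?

At the order-2 pole -2 set g(ξ) = (ξ - (-2))^2*f(ξ) = (-33*ξ**2/25 + 7*ξ - 2)/(ξ**2 + 11*ξ/2 - 10/11).
Order-2 pole: residue = g'(a); g'(-2) = -65747/63075, so the residue is -65747/63075.

The residue is -65747/63075.


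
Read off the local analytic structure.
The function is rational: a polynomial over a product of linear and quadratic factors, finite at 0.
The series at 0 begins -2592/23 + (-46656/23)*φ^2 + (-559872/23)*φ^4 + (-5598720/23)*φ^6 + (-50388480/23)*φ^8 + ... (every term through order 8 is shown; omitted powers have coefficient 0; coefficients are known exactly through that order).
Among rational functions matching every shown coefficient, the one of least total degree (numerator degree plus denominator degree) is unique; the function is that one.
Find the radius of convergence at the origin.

The radius of convergence is (1/6)*sqrt(6).

No rational of total degree below 6 reproduces all 9 coefficients; solving the [0/6] Pade equations on them gives f(φ) = 12/(23*(φ**2 - 1/6)**3), whose expansion matches every shown term.
Denominator factor (φ**2 - 1/6)^3: discriminant 2/3, real irrational roots (1/6)*sqrt(6) and -(1/6)*sqrt(6); poles of order 3, moduli (1/6)*sqrt(6) and (1/6)*sqrt(6).
The radius of convergence is the smallest modulus among the singular points: (1/6)*sqrt(6).


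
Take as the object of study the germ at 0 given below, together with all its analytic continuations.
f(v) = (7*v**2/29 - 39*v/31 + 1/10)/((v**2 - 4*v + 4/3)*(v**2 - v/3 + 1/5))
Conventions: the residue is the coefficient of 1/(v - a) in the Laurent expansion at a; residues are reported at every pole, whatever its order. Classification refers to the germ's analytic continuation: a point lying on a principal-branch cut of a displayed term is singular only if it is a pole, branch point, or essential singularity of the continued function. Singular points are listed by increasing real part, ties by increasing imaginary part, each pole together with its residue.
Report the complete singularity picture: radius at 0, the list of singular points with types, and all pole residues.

Radius of convergence at 0: 2 - (2/3)*sqrt(6).
At (1/6) - ((1/30)*sqrt(155))*i: a pole of order 1; residue (-1389585/6282212) + ((4865415/194748572)*sqrt(155))*i.
At (1/6) + ((1/30)*sqrt(155))*i: a pole of order 1; residue (-1389585/6282212) - ((4865415/194748572)*sqrt(155))*i.
At 2 - (2/3)*sqrt(6): a pole of order 1; residue 1389585/6282212 + (2600277/25128848)*sqrt(6).
At 2 + (2/3)*sqrt(6): a pole of order 1; residue 1389585/6282212 - (2600277/25128848)*sqrt(6).

Denominator factor (v**2 - 4*v + 4/3): discriminant 32/3, real irrational roots 2 + (2/3)*sqrt(6) and 2 - (2/3)*sqrt(6); poles of order 1, moduli 2 + (2/3)*sqrt(6) and 2 - (2/3)*sqrt(6).
Denominator factor (v**2 - v/3 + 1/5): discriminant -31/45, complex-conjugate roots (1/6) + ((1/30)*sqrt(155))*i and (1/6) - ((1/30)*sqrt(155))*i; poles of order 1, moduli (1/5)*sqrt(5) and (1/5)*sqrt(5).
The radius of convergence is the smallest modulus among the singular points: 2 - (2/3)*sqrt(6).
The factor v**2 - v/3 + 1/5 splits as (v - a)(v - a') with a = (1/6) - ((1/30)*sqrt(155))*i, a' = (1/6) + ((1/30)*sqrt(155))*i. At the order-1 pole a set g(v) = (v - a)*f(v) = [(7*v**2/29 - 39*v/31 + 1/10)/(v**2 - 4*v + 4/3)] / (v - a').
Simple pole: residue = g(a) at a = (1/6) - ((1/30)*sqrt(155))*i, which is (-1389585/6282212) + ((4865415/194748572)*sqrt(155))*i.
The factor v**2 - v/3 + 1/5 splits as (v - a)(v - a') with a = (1/6) + ((1/30)*sqrt(155))*i, a' = (1/6) - ((1/30)*sqrt(155))*i. At the order-1 pole a set g(v) = (v - a)*f(v) = [(7*v**2/29 - 39*v/31 + 1/10)/(v**2 - 4*v + 4/3)] / (v - a').
Simple pole: residue = g(a) at a = (1/6) + ((1/30)*sqrt(155))*i, which is (-1389585/6282212) - ((4865415/194748572)*sqrt(155))*i.
The factor v**2 - 4*v + 4/3 splits as (v - a)(v - a') with a = 2 - (2/3)*sqrt(6), a' = 2 + (2/3)*sqrt(6). At the order-1 pole a set g(v) = (v - a)*f(v) = [(7*v**2/29 - 39*v/31 + 1/10)/(v**2 - v/3 + 1/5)] / (v - a').
Simple pole: residue = g(a) at a = 2 - (2/3)*sqrt(6), which is 1389585/6282212 + (2600277/25128848)*sqrt(6).
The factor v**2 - 4*v + 4/3 splits as (v - a)(v - a') with a = 2 + (2/3)*sqrt(6), a' = 2 - (2/3)*sqrt(6). At the order-1 pole a set g(v) = (v - a)*f(v) = [(7*v**2/29 - 39*v/31 + 1/10)/(v**2 - v/3 + 1/5)] / (v - a').
Simple pole: residue = g(a) at a = 2 + (2/3)*sqrt(6), which is 1389585/6282212 - (2600277/25128848)*sqrt(6).
List the singular points by increasing real part (a conjugate pair: the negative imaginary part first).


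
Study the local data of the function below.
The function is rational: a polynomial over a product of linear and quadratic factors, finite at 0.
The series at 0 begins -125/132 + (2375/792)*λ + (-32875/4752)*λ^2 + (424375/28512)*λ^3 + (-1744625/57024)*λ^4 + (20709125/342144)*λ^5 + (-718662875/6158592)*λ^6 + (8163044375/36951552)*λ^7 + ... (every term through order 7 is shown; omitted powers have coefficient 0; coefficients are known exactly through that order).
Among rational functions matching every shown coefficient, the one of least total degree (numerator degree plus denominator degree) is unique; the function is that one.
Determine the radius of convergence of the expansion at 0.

No rational of total degree below 4 reproduces all 8 coefficients; solving the [0/4] Pade equations on them gives f(λ) = -15/(22*(λ + 3/5)**2*(λ**2 - λ/3 + 2)), whose expansion matches every shown term.
Denominator factor (λ**2 - λ/3 + 2): discriminant -71/9, complex-conjugate roots (1/6) + ((1/6)*sqrt(71))*i and (1/6) - ((1/6)*sqrt(71))*i; poles of order 1, moduli sqrt(2) and sqrt(2).
Denominator factor (λ + 3/5)^2: pole of order 2 at -3/5, modulus 3/5.
The radius of convergence is the smallest modulus among the singular points: 3/5.

The radius of convergence is 3/5.


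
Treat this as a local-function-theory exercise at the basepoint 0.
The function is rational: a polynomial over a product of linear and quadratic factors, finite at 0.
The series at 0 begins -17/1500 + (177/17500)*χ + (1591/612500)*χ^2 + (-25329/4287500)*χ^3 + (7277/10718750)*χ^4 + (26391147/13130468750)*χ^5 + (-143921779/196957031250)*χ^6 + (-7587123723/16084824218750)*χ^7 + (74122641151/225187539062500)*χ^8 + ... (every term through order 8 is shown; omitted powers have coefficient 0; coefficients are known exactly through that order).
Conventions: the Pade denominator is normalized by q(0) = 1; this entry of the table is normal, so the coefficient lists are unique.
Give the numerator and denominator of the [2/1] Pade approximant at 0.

Taylor coefficients needed (read off): a_0 = -17/1500, a_1 = 177/17500, a_2 = 1591/612500, a_3 = -25329/4287500.
Write the denominator as Q(χ) = 1 + q1*χ. Requiring Q*f - P = O(χ^4) with deg P <= 2 kills the coefficients of χ^3..χ^3 in Q*f:
  χ^3: a_3 + q1*a_2 = 0, i.e. -25329/4287500 + (1591/612500)*q1 = 0.
Solving this linear system: q1 = 25329/11137.
The numerator is Q*f truncated at degree 2: P0 = a_0 = -17/1500; P1 = a_1 + q1*a_0 = -109012/6960625; P2 = a_2 + q1*a_1 = 12473723/487243750.

The Pade approximant has numerator coefficients [-17/1500, -109012/6960625, 12473723/487243750]; denominator coefficients [1, 25329/11137].


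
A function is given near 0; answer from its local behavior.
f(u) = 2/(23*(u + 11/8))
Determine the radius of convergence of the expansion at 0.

Denominator factor (u + 11/8): pole of order 1 at -11/8, modulus 11/8.
The radius of convergence is the smallest modulus among the singular points: 11/8.

The radius of convergence is 11/8.


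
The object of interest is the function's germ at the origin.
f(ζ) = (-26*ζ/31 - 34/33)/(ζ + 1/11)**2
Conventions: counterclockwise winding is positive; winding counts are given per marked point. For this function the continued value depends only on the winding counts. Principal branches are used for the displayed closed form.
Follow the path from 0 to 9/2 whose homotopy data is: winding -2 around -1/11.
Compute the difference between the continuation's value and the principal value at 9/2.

Continued minus principal equals 0.

The function is rational, hence single-valued: continuing it around any pole returns the same value, so the difference is 0.


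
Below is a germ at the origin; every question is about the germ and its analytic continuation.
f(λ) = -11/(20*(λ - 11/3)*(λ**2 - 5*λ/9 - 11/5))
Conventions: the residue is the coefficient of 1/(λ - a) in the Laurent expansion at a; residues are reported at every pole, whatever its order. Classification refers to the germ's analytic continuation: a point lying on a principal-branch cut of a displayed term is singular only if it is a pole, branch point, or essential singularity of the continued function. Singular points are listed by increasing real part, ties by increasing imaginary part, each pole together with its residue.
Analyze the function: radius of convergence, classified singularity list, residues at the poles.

Denominator factor (λ**2 - 5*λ/9 - 11/5): discriminant 3689/405, real irrational roots 5/18 + (1/90)*sqrt(18445) and 5/18 - (1/90)*sqrt(18445); poles of order 1, moduli 5/18 + (1/90)*sqrt(18445) and -5/18 + (1/90)*sqrt(18445).
Denominator factor (λ - 11/3): pole of order 1 at 11/3, modulus 11/3.
The radius of convergence is the smallest modulus among the singular points: -5/18 + (1/90)*sqrt(18445).
The factor λ**2 - 5*λ/9 - 11/5 splits as (λ - a)(λ - a') with a = 5/18 - (1/90)*sqrt(18445), a' = 5/18 + (1/90)*sqrt(18445). At the order-1 pole a set g(λ) = (λ - a)*f(λ) = [-11/(20*(λ - 11/3))] / (λ - a').
Simple pole: residue = g(a) at a = 5/18 - (1/90)*sqrt(18445), which is 27/904 - (1647/3334856)*sqrt(18445).
The factor λ**2 - 5*λ/9 - 11/5 splits as (λ - a)(λ - a') with a = 5/18 + (1/90)*sqrt(18445), a' = 5/18 - (1/90)*sqrt(18445). At the order-1 pole a set g(λ) = (λ - a)*f(λ) = [-11/(20*(λ - 11/3))] / (λ - a').
Simple pole: residue = g(a) at a = 5/18 + (1/90)*sqrt(18445), which is 27/904 + (1647/3334856)*sqrt(18445).
At the order-1 pole 11/3 set g(λ) = (λ - (11/3))*f(λ) = -11/(20*(λ**2 - 5*λ/9 - 11/5)).
Simple pole: residue = g(a) at a = 11/3, which is -27/452.
List the singular points by increasing real part (a conjugate pair: the negative imaginary part first).

Radius of convergence at 0: -5/18 + (1/90)*sqrt(18445).
At 5/18 - (1/90)*sqrt(18445): a pole of order 1; residue 27/904 - (1647/3334856)*sqrt(18445).
At 5/18 + (1/90)*sqrt(18445): a pole of order 1; residue 27/904 + (1647/3334856)*sqrt(18445).
At 11/3: a pole of order 1; residue -27/452.


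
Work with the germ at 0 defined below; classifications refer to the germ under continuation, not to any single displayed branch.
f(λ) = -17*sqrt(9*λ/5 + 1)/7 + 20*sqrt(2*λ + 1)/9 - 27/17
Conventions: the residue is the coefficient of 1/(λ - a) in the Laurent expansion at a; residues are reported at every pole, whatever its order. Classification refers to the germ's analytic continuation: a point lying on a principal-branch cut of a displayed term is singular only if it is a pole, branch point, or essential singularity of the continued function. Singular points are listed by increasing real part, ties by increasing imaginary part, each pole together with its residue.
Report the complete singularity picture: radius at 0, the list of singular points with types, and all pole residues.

Radius of convergence at 0: 1/2.
At -5/9: an algebraic (square-root) branch point.
At -1/2: an algebraic (square-root) branch point.

Branch term (-17/7)*sqrt(1 - λ/(-5/9)): its argument vanishes at λ = -5/9, a square-root branch point, modulus 5/9.
Branch term (20/9)*sqrt(1 - λ/(-1/2)): its argument vanishes at λ = -1/2, a square-root branch point, modulus 1/2.
The radius of convergence is the smallest modulus among the singular points: 1/2.
List the singular points by increasing real part (a conjugate pair: the negative imaginary part first).


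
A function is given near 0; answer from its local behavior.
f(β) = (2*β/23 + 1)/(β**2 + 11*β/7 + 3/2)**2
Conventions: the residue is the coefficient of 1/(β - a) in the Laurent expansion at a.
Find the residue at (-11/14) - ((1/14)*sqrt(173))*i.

The factor β**2 + 11*β/7 + 3/2 splits as (β - a)(β - a') with a = (-11/14) - ((1/14)*sqrt(173))*i, a' = (-11/14) + ((1/14)*sqrt(173))*i. At the order-2 pole a set g(β) = (β - a)^2*f(β) = [2*β/23 + 1] / (β - a')^2.
Order-2 pole: residue = g'(a); g'((-11/14) - ((1/14)*sqrt(173))*i) = ((14700/688367)*sqrt(173))*i, so the residue is ((14700/688367)*sqrt(173))*i.

The residue is ((14700/688367)*sqrt(173))*i.


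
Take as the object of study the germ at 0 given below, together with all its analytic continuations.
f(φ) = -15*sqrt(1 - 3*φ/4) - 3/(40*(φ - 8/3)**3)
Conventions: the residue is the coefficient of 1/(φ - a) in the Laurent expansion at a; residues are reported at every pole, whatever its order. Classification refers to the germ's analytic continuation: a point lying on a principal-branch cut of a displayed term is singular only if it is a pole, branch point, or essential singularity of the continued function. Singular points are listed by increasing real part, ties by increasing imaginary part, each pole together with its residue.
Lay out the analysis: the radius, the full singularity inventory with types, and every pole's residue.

Radius of convergence at 0: 4/3.
At 4/3: an algebraic (square-root) branch point.
At 8/3: a pole of order 3; residue 0.

Denominator factor (φ - 8/3)^3: pole of order 3 at 8/3, modulus 8/3.
Branch term (-15)*sqrt(1 - φ/(4/3)): its argument vanishes at φ = 4/3, a square-root branch point, modulus 4/3.
The radius of convergence is the smallest modulus among the singular points: 4/3.
The branch term is analytic at 8/3 and contributes nothing to the residue; only the rational part matters.
At the order-3 pole 8/3 set g(φ) = (φ - (8/3))^3*(rational part) = -3/40.
Order-3 pole: residue = g''(a)/2; g''(8/3) = 0, so the residue is 0.
List the singular points by increasing real part (a conjugate pair: the negative imaginary part first).


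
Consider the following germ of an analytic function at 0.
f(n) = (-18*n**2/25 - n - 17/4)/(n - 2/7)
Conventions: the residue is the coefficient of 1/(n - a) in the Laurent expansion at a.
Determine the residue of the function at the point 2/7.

The residue is -22513/4900.

At the order-1 pole 2/7 set g(n) = (n - (2/7))*f(n) = -18*n**2/25 - n - 17/4.
Simple pole: residue = g(a) at a = 2/7, which is -22513/4900.


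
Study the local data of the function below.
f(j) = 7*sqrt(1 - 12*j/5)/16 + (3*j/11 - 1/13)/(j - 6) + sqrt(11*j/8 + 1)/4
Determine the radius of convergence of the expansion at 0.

The radius of convergence is 5/12.

Denominator factor (j - 6): pole of order 1 at 6, modulus 6.
Branch term (1/4)*sqrt(1 - j/(-8/11)): its argument vanishes at j = -8/11, a square-root branch point, modulus 8/11.
Branch term (7/16)*sqrt(1 - j/(5/12)): its argument vanishes at j = 5/12, a square-root branch point, modulus 5/12.
The radius of convergence is the smallest modulus among the singular points: 5/12.


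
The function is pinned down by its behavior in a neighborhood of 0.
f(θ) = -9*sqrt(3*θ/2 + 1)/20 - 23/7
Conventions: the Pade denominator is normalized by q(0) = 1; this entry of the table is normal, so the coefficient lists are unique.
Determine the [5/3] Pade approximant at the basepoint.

The Pade approximant has numerator coefficients [-523/140, -8775/896, -14013/1792, -27135/14336, -729/16384, 2187/1310720]; denominator coefficients [1, 81/32, 243/128, 405/1024].

Taylor coefficients needed (expand at 0): a_0 = -523/140, a_1 = -27/80, a_2 = 81/640, a_3 = -243/2560, a_4 = 729/8192, a_5 = -15309/163840, a_6 = 137781/1310720, a_7 = -649539/5242880, a_8 = 25332021/167772160.
Write the denominator as Q(θ) = 1 + q1*θ + q2*θ^2 + q3*θ^3. Requiring Q*f - P = O(θ^9) with deg P <= 5 kills the coefficients of θ^6..θ^8 in Q*f:
  θ^6: a_6 + q1*a_5 + q2*a_4 + q3*a_3 = 0, i.e. 137781/1310720 + (-15309/163840)*q1 + (729/8192)*q2 + (-243/2560)*q3 = 0.
  θ^7: a_7 + q1*a_6 + q2*a_5 + q3*a_4 = 0, i.e. -649539/5242880 + (137781/1310720)*q1 + (-15309/163840)*q2 + (729/8192)*q3 = 0.
  θ^8: a_8 + q1*a_7 + q2*a_6 + q3*a_5 = 0, i.e. 25332021/167772160 + (-649539/5242880)*q1 + (137781/1310720)*q2 + (-15309/163840)*q3 = 0.
Solving this linear system: q1 = 81/32, q2 = 243/128, q3 = 405/1024.
The numerator is Q*f truncated at degree 5: P0 = a_0 = -523/140; P1 = a_1 + q1*a_0 = -8775/896; P2 = a_2 + q1*a_1 + q2*a_0 = -14013/1792; P3 = a_3 + q1*a_2 + q2*a_1 + q3*a_0 = -27135/14336; P4 = a_4 + q1*a_3 + q2*a_2 + q3*a_1 = -729/16384; P5 = a_5 + q1*a_4 + q2*a_3 + q3*a_2 = 2187/1310720.


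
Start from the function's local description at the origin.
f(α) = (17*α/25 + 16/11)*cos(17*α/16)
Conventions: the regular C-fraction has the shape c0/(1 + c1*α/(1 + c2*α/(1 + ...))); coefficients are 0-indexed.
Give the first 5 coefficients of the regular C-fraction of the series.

Taylor coefficients (expand at 0): a_0 = 16/11, a_1 = 17/25, a_2 = -289/352, a_3 = -4913/12800, a_4 = 83521/1081344.
c0 = a_0 = 16/11. Peel one level at a time: if S = 1 + c*α/S' with S'(0) = 1, then c is the α-coefficient of S and S' = c*α/(S - 1).
S_1 = c0/f = 1 + (-187/400)*α + (250563/320000)*α^2 + ...; c1 = -187/400.
S_2 = c1*α/(S_1 - 1) = 1 + (14739/8800)*α + (250563/123904)*α^2 + ...; c2 = 14739/8800.
S_3 = c2*α/(S_2 - 1) = 1 + (-425/352)*α + (-3125/9216)*α^2 + ...; c3 = -425/352.
S_4 = c3*α/(S_3 - 1) = 1 + (-1375/4896)*α + ...; c4 = -1375/4896.

The regular C-fraction coefficients are [16/11, -187/400, 14739/8800, -425/352, -1375/4896].


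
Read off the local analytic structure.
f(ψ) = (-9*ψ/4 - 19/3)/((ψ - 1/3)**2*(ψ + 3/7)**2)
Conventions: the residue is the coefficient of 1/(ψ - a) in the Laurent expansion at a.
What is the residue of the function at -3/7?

At the order-2 pole -3/7 set g(ψ) = (ψ - (-3/7))^2*f(ψ) = (-9*ψ/4 - 19/3)/(ψ - 1/3)**2.
Order-2 pole: residue = g'(a); g'(-3/7) = -230643/8192, so the residue is -230643/8192.

The residue is -230643/8192.


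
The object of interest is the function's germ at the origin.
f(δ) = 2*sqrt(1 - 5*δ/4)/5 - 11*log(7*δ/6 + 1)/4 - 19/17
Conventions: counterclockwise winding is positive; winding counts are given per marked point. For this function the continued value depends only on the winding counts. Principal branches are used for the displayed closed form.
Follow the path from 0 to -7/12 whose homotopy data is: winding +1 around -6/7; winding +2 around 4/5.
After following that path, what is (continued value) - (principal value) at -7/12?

Continued minus principal equals -(11/2)*pi*i.

The rational part is single-valued and drops out of the difference; each branch term changes only by its own monodromy.
(2/5)*sqrt(1 - δ/(4/5)): winding +2 is even, the square root returns to the same sheet, contribution 0.
(-11/4)*log(1 - δ/(-6/7)): each positive loop around -6/7 adds 2*pi*i to the log, so winding +1 contributes (-11/4)*(1)*2*pi*i = -(11/2)*pi*i.
Summing the contributions at δ = -7/12 gives -(11/2)*pi*i.


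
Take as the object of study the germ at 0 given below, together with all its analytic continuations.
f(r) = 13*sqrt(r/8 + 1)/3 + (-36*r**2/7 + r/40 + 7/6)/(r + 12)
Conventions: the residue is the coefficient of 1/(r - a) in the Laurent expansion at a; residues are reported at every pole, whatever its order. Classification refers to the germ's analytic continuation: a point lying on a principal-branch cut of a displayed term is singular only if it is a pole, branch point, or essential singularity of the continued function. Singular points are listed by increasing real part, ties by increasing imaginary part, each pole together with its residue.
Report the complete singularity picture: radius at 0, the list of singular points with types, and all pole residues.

Radius of convergence at 0: 8.
At -12: a pole of order 1; residue -77669/105.
At -8: an algebraic (square-root) branch point.

Denominator factor (r + 12): pole of order 1 at -12, modulus 12.
Branch term (13/3)*sqrt(1 - r/(-8)): its argument vanishes at r = -8, a square-root branch point, modulus 8.
The radius of convergence is the smallest modulus among the singular points: 8.
The branch term is analytic at -12 and contributes nothing to the residue; only the rational part matters.
At the order-1 pole -12 set g(r) = (r - (-12))*(rational part) = -36*r**2/7 + r/40 + 7/6.
Simple pole: residue = g(a) at a = -12, which is -77669/105.
List the singular points by increasing real part (a conjugate pair: the negative imaginary part first).


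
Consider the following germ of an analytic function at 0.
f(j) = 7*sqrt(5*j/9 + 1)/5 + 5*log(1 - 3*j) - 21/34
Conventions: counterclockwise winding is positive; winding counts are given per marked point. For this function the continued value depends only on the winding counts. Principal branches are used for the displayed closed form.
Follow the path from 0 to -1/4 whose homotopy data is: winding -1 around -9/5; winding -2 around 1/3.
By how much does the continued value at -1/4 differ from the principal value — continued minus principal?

Continued minus principal equals (-(7/15)*sqrt(31)) - ((20)*pi)*i.

The rational part is single-valued and drops out of the difference; each branch term changes only by its own monodromy.
(7/5)*sqrt(1 - j/(-9/5)): winding -1 is odd, the square root flips sign, contributing -2*(7/5)*sqrt(1 - (-1/4)/(-9/5)) = -2*(7/5)*sqrt(31/36) = -(7/15)*sqrt(31).
(5)*log(1 - j/(1/3)): each positive loop around 1/3 adds 2*pi*i to the log, so winding -2 contributes (5)*(-2)*2*pi*i = -(20)*pi*i.
Summing the contributions at j = -1/4 gives (-(7/15)*sqrt(31)) - ((20)*pi)*i.


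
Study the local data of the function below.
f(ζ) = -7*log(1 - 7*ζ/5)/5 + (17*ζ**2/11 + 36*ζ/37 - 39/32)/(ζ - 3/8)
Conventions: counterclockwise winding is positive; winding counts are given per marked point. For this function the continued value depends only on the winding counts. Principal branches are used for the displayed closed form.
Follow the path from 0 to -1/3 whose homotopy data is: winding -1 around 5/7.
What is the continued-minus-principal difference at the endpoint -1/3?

Continued minus principal equals (14/5)*pi*i.

The rational part is single-valued and drops out of the difference; each branch term changes only by its own monodromy.
(-7/5)*log(1 - ζ/(5/7)): each positive loop around 5/7 adds 2*pi*i to the log, so winding -1 contributes (-7/5)*(-1)*2*pi*i = (14/5)*pi*i.
Summing the contributions at ζ = -1/3 gives (14/5)*pi*i.


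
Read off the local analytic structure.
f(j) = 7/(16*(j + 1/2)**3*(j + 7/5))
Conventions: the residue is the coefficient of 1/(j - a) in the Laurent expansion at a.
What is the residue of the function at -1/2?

At the order-3 pole -1/2 set g(j) = (j - (-1/2))^3*f(j) = 7/(16*(j + 7/5)).
Order-3 pole: residue = g''(a)/2; g''(-1/2) = 875/729, so the residue is 875/1458.

The residue is 875/1458.


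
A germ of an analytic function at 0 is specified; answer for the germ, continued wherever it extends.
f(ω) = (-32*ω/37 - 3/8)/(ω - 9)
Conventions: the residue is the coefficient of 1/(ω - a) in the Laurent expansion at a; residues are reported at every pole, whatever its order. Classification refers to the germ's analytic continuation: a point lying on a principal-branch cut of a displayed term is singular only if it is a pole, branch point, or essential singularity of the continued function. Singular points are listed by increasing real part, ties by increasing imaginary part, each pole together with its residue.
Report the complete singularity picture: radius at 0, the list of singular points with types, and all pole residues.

Radius of convergence at 0: 9.
At 9: a pole of order 1; residue -2415/296.

Denominator factor (ω - 9): pole of order 1 at 9, modulus 9.
The radius of convergence is the smallest modulus among the singular points: 9.
At the order-1 pole 9 set g(ω) = (ω - (9))*f(ω) = -32*ω/37 - 3/8.
Simple pole: residue = g(a) at a = 9, which is -2415/296.


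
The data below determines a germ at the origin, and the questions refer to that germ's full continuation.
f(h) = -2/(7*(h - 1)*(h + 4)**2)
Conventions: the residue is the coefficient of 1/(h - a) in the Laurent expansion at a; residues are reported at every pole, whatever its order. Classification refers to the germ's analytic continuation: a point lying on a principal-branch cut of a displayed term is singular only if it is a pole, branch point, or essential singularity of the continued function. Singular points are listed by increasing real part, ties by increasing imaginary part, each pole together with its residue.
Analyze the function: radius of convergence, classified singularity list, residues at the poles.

Denominator factor (h + 4)^2: pole of order 2 at -4, modulus 4.
Denominator factor (h - 1): pole of order 1 at 1, modulus 1.
The radius of convergence is the smallest modulus among the singular points: 1.
At the order-2 pole -4 set g(h) = (h - (-4))^2*f(h) = -2/(7*(h - 1)).
Order-2 pole: residue = g'(a); g'(-4) = 2/175, so the residue is 2/175.
At the order-1 pole 1 set g(h) = (h - (1))*f(h) = -2/(7*(h + 4)**2).
Simple pole: residue = g(a) at a = 1, which is -2/175.
List the singular points by increasing real part (a conjugate pair: the negative imaginary part first).

Radius of convergence at 0: 1.
At -4: a pole of order 2; residue 2/175.
At 1: a pole of order 1; residue -2/175.


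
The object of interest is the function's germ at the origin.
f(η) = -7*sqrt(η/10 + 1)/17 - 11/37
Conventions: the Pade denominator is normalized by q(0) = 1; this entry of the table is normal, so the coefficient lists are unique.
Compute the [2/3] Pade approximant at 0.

The Pade approximant has numerator coefficients [-446/629, -397567/4660890, -415567/186435600]; denominator coefficients [1, 541/5928, 241/197600, -259/47424000].

Taylor coefficients needed (expand at 0): a_0 = -446/629, a_1 = -7/340, a_2 = 7/13600, a_3 = -7/272000, a_4 = 7/4352000, a_5 = -49/435200000.
Write the denominator as Q(η) = 1 + q1*η + q2*η^2 + q3*η^3. Requiring Q*f - P = O(η^6) with deg P <= 2 kills the coefficients of η^3..η^5 in Q*f:
  η^3: a_3 + q1*a_2 + q2*a_1 + q3*a_0 = 0, i.e. -7/272000 + (7/13600)*q1 + (-7/340)*q2 + (-446/629)*q3 = 0.
  η^4: a_4 + q1*a_3 + q2*a_2 + q3*a_1 = 0, i.e. 7/4352000 + (-7/272000)*q1 + (7/13600)*q2 + (-7/340)*q3 = 0.
  η^5: a_5 + q1*a_4 + q2*a_3 + q3*a_2 = 0, i.e. -49/435200000 + (7/4352000)*q1 + (-7/272000)*q2 + (7/13600)*q3 = 0.
Solving this linear system: q1 = 541/5928, q2 = 241/197600, q3 = -259/47424000.
The numerator is Q*f truncated at degree 2: P0 = a_0 = -446/629; P1 = a_1 + q1*a_0 = -397567/4660890; P2 = a_2 + q1*a_1 + q2*a_0 = -415567/186435600.


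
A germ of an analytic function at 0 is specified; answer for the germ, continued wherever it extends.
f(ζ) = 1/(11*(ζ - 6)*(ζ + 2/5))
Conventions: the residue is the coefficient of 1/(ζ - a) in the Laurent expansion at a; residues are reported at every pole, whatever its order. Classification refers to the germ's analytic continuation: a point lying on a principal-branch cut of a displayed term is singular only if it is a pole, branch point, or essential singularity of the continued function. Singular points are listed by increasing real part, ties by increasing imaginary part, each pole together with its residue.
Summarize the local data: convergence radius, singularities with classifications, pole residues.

Denominator factor (ζ - 6): pole of order 1 at 6, modulus 6.
Denominator factor (ζ + 2/5): pole of order 1 at -2/5, modulus 2/5.
The radius of convergence is the smallest modulus among the singular points: 2/5.
At the order-1 pole -2/5 set g(ζ) = (ζ - (-2/5))*f(ζ) = 1/(11*(ζ - 6)).
Simple pole: residue = g(a) at a = -2/5, which is -5/352.
At the order-1 pole 6 set g(ζ) = (ζ - (6))*f(ζ) = 1/(11*(ζ + 2/5)).
Simple pole: residue = g(a) at a = 6, which is 5/352.
List the singular points by increasing real part (a conjugate pair: the negative imaginary part first).

Radius of convergence at 0: 2/5.
At -2/5: a pole of order 1; residue -5/352.
At 6: a pole of order 1; residue 5/352.
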